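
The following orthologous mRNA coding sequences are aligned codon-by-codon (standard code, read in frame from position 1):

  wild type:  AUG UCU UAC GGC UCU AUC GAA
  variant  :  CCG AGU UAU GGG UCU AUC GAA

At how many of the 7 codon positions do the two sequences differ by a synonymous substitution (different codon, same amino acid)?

Codon 1: AUG Met / CCG Pro — nonsynonymous.
Codon 2: UCU Ser / AGU Ser — synonymous.
Codon 3: UAC Tyr / UAU Tyr — synonymous.
Codon 4: GGC Gly / GGG Gly — synonymous.
Codon 5: UCU Ser / UCU Ser — identical.
Codon 6: AUC Ile / AUC Ile — identical.
Codon 7: GAA Glu / GAA Glu — identical.
Synonymous differences: 3.

3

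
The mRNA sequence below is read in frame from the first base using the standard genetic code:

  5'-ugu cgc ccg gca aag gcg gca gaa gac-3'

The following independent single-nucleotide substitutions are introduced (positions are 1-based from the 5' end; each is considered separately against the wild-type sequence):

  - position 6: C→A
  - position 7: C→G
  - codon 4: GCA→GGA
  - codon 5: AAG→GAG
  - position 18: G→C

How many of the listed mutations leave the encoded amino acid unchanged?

Codon 2: CGC (Arg) → CGA (Arg) — synonymous.
Codon 3: CCG (Pro) → GCG (Ala) — missense.
Codon 4: GCA (Ala) → GGA (Gly) — missense.
Codon 5: AAG (Lys) → GAG (Glu) — missense.
Codon 6: GCG (Ala) → GCC (Ala) — synonymous.
Synonymous: 2 of 5.

2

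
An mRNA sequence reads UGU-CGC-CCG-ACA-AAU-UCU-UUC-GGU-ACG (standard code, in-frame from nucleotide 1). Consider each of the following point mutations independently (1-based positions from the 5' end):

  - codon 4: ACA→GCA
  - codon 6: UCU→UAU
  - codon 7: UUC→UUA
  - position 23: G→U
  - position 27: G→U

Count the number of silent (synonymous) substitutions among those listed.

1

Codon 4: ACA (Thr) → GCA (Ala) — missense.
Codon 6: UCU (Ser) → UAU (Tyr) — missense.
Codon 7: UUC (Phe) → UUA (Leu) — missense.
Codon 8: GGU (Gly) → GUU (Val) — missense.
Codon 9: ACG (Thr) → ACU (Thr) — synonymous.
Synonymous: 1 of 5.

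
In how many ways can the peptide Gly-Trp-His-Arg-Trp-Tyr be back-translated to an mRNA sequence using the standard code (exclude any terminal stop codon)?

96

Gly: 4 codons.
Trp: 1 codon.
His: 2 codons.
Arg: 6 codons.
Trp: 1 codon.
Tyr: 2 codons.
4 × 1 × 2 × 6 × 1 × 2 = 96.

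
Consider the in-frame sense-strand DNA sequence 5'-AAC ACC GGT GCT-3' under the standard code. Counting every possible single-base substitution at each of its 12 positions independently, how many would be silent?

Codon 1 (AAC, Asn): 1 synonymous substitution.
Codon 2 (ACC, Thr): 3 synonymous substitutions.
Codon 3 (GGT, Gly): 3 synonymous substitutions.
Codon 4 (GCT, Ala): 3 synonymous substitutions.
Total: 1 + 3 + 3 + 3 = 10.

10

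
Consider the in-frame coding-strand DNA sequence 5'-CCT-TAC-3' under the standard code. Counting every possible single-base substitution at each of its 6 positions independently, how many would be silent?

Codon 1 (CCT, Pro): 3 synonymous substitutions.
Codon 2 (TAC, Tyr): 1 synonymous substitution.
Total: 3 + 1 = 4.

4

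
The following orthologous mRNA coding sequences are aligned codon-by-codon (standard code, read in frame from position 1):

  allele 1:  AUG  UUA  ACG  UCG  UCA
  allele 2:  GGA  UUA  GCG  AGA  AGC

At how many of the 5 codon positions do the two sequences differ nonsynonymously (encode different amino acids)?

Codon 1: AUG Met / GGA Gly — nonsynonymous.
Codon 2: UUA Leu / UUA Leu — identical.
Codon 3: ACG Thr / GCG Ala — nonsynonymous.
Codon 4: UCG Ser / AGA Arg — nonsynonymous.
Codon 5: UCA Ser / AGC Ser — synonymous.
Nonsynonymous differences: 3.

3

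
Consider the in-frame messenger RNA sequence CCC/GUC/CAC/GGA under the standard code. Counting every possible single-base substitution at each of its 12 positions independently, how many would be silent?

Codon 1 (CCC, Pro): 3 synonymous substitutions.
Codon 2 (GUC, Val): 3 synonymous substitutions.
Codon 3 (CAC, His): 1 synonymous substitution.
Codon 4 (GGA, Gly): 3 synonymous substitutions.
Total: 3 + 3 + 1 + 3 = 10.

10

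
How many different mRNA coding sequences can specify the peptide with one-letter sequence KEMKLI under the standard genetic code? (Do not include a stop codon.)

Lys: 2 codons.
Glu: 2 codons.
Met: 1 codon.
Lys: 2 codons.
Leu: 6 codons.
Ile: 3 codons.
2 × 2 × 1 × 2 × 6 × 3 = 144.

144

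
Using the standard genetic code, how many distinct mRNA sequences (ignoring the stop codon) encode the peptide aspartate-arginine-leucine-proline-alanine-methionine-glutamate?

2304

Asp: 2 codons.
Arg: 6 codons.
Leu: 6 codons.
Pro: 4 codons.
Ala: 4 codons.
Met: 1 codon.
Glu: 2 codons.
2 × 6 × 6 × 4 × 4 × 1 × 2 = 2304.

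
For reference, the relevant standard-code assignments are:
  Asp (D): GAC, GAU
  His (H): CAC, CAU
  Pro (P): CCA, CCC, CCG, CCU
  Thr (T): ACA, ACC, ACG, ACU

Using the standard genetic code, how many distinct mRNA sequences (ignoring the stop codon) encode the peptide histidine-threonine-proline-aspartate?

His: 2 codons.
Thr: 4 codons.
Pro: 4 codons.
Asp: 2 codons.
2 × 4 × 4 × 2 = 64.

64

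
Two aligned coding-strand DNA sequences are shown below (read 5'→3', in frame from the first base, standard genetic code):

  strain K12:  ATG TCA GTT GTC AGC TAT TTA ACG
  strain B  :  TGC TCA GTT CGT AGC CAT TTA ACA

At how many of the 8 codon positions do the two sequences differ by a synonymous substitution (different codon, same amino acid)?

Codon 1: ATG Met / TGC Cys — nonsynonymous.
Codon 2: TCA Ser / TCA Ser — identical.
Codon 3: GTT Val / GTT Val — identical.
Codon 4: GTC Val / CGT Arg — nonsynonymous.
Codon 5: AGC Ser / AGC Ser — identical.
Codon 6: TAT Tyr / CAT His — nonsynonymous.
Codon 7: TTA Leu / TTA Leu — identical.
Codon 8: ACG Thr / ACA Thr — synonymous.
Synonymous differences: 1.

1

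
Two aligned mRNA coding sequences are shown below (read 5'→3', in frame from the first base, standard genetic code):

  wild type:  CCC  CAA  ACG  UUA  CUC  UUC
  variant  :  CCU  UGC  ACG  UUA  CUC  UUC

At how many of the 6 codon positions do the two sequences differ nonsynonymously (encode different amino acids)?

Codon 1: CCC Pro / CCU Pro — synonymous.
Codon 2: CAA Gln / UGC Cys — nonsynonymous.
Codon 3: ACG Thr / ACG Thr — identical.
Codon 4: UUA Leu / UUA Leu — identical.
Codon 5: CUC Leu / CUC Leu — identical.
Codon 6: UUC Phe / UUC Phe — identical.
Nonsynonymous differences: 1.

1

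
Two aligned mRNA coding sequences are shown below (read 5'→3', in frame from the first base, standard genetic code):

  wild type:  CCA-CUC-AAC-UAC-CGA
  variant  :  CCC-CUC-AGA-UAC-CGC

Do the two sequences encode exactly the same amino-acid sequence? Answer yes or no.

Codon 1: CCA Pro / CCC Pro — synonymous.
Codon 2: CUC Leu / CUC Leu — identical.
Codon 3: AAC Asn / AGA Arg — nonsynonymous.
Codon 4: UAC Tyr / UAC Tyr — identical.
Codon 5: CGA Arg / CGC Arg — synonymous.
Nonsynonymous differences: 1 → different protein.

no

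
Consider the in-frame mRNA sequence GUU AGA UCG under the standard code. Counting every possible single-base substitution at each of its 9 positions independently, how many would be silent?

8

Codon 1 (GUU, Val): 3 synonymous substitutions.
Codon 2 (AGA, Arg): 2 synonymous substitutions.
Codon 3 (UCG, Ser): 3 synonymous substitutions.
Total: 3 + 2 + 3 = 8.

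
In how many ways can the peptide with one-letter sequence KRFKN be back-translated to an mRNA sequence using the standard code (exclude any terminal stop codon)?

96

Lys: 2 codons.
Arg: 6 codons.
Phe: 2 codons.
Lys: 2 codons.
Asn: 2 codons.
2 × 6 × 2 × 2 × 2 = 96.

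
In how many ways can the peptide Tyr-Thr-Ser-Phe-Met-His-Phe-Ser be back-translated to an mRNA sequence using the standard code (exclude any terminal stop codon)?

Tyr: 2 codons.
Thr: 4 codons.
Ser: 6 codons.
Phe: 2 codons.
Met: 1 codon.
His: 2 codons.
Phe: 2 codons.
Ser: 6 codons.
2 × 4 × 6 × 2 × 1 × 2 × 2 × 6 = 2304.

2304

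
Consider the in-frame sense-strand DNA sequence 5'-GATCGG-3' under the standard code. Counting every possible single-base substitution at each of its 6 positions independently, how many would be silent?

Codon 1 (GAT, Asp): 1 synonymous substitution.
Codon 2 (CGG, Arg): 4 synonymous substitutions.
Total: 1 + 4 = 5.

5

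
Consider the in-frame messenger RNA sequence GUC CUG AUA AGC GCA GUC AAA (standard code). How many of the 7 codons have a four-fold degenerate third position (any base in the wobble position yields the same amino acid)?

4

Codon 1 GUC (Val): third position 4-fold.
Codon 2 CUG (Leu): third position 4-fold.
Codon 3 AUA (Ile): third position 3-fold.
Codon 4 AGC (Ser): third position 2-fold.
Codon 5 GCA (Ala): third position 4-fold.
Codon 6 GUC (Val): third position 4-fold.
Codon 7 AAA (Lys): third position 2-fold.
Four-fold degenerate third positions: 4.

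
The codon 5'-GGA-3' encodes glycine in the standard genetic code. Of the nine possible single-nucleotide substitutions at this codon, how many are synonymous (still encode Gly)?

Position 1: none → 0 synonymous.
Position 2: none → 0 synonymous.
Position 3: GGU, GGC, GGG → 3 synonymous.
Total: 0 + 0 + 3 = 3.

3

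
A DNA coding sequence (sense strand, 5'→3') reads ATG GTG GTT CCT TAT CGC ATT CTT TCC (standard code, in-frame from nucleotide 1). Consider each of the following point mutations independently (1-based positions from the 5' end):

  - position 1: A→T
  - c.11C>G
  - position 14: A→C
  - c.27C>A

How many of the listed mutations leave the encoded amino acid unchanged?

Codon 1: ATG (Met) → TTG (Leu) — missense.
Codon 4: CCT (Pro) → CGT (Arg) — missense.
Codon 5: TAT (Tyr) → TCT (Ser) — missense.
Codon 9: TCC (Ser) → TCA (Ser) — synonymous.
Synonymous: 1 of 4.

1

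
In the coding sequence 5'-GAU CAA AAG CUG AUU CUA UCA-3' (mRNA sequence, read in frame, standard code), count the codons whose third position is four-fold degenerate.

Codon 1 GAU (Asp): third position 2-fold.
Codon 2 CAA (Gln): third position 2-fold.
Codon 3 AAG (Lys): third position 2-fold.
Codon 4 CUG (Leu): third position 4-fold.
Codon 5 AUU (Ile): third position 3-fold.
Codon 6 CUA (Leu): third position 4-fold.
Codon 7 UCA (Ser): third position 4-fold.
Four-fold degenerate third positions: 3.

3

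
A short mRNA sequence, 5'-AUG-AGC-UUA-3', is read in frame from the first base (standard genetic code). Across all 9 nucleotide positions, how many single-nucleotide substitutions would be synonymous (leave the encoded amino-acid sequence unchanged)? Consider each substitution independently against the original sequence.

Codon 1 (AUG, Met): 0 synonymous substitutions.
Codon 2 (AGC, Ser): 1 synonymous substitution.
Codon 3 (UUA, Leu): 2 synonymous substitutions.
Total: 0 + 1 + 2 = 3.

3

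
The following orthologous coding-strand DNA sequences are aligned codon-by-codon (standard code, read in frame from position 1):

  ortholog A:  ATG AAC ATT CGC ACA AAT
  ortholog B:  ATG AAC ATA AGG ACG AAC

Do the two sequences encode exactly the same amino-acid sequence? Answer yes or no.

yes

Codon 1: ATG Met / ATG Met — identical.
Codon 2: AAC Asn / AAC Asn — identical.
Codon 3: ATT Ile / ATA Ile — synonymous.
Codon 4: CGC Arg / AGG Arg — synonymous.
Codon 5: ACA Thr / ACG Thr — synonymous.
Codon 6: AAT Asn / AAC Asn — synonymous.
Nonsynonymous differences: 0 → same protein.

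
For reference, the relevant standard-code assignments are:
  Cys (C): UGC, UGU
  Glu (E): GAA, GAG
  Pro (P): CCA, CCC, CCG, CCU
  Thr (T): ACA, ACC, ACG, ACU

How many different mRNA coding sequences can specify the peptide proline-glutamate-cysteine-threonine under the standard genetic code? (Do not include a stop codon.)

Pro: 4 codons.
Glu: 2 codons.
Cys: 2 codons.
Thr: 4 codons.
4 × 2 × 2 × 4 = 64.

64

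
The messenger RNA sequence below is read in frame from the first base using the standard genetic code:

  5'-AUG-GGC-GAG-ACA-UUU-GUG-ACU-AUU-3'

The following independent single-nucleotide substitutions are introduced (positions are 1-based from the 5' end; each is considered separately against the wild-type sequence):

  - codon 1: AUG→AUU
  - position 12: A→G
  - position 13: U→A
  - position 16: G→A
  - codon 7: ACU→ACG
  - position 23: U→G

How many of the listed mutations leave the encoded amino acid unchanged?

Codon 1: AUG (Met) → AUU (Ile) — missense.
Codon 4: ACA (Thr) → ACG (Thr) — synonymous.
Codon 5: UUU (Phe) → AUU (Ile) — missense.
Codon 6: GUG (Val) → AUG (Met) — missense.
Codon 7: ACU (Thr) → ACG (Thr) — synonymous.
Codon 8: AUU (Ile) → AGU (Ser) — missense.
Synonymous: 2 of 6.

2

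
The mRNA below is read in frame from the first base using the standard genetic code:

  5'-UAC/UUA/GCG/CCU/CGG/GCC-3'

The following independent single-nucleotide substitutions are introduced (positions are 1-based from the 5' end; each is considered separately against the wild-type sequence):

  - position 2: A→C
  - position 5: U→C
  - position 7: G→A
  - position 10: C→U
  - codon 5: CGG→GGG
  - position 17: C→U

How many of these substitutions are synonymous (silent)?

Codon 1: UAC (Tyr) → UCC (Ser) — missense.
Codon 2: UUA (Leu) → UCA (Ser) — missense.
Codon 3: GCG (Ala) → ACG (Thr) — missense.
Codon 4: CCU (Pro) → UCU (Ser) — missense.
Codon 5: CGG (Arg) → GGG (Gly) — missense.
Codon 6: GCC (Ala) → GUC (Val) — missense.
Synonymous: 0 of 6.

0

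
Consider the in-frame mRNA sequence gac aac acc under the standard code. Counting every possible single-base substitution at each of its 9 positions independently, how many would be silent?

5

Codon 1 (GAC, Asp): 1 synonymous substitution.
Codon 2 (AAC, Asn): 1 synonymous substitution.
Codon 3 (ACC, Thr): 3 synonymous substitutions.
Total: 1 + 1 + 3 = 5.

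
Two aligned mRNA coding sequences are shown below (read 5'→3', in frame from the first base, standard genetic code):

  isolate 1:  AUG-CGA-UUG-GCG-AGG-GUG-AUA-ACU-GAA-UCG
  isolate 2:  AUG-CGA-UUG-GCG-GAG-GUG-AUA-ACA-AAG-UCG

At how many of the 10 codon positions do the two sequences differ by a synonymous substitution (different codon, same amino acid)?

Codon 1: AUG Met / AUG Met — identical.
Codon 2: CGA Arg / CGA Arg — identical.
Codon 3: UUG Leu / UUG Leu — identical.
Codon 4: GCG Ala / GCG Ala — identical.
Codon 5: AGG Arg / GAG Glu — nonsynonymous.
Codon 6: GUG Val / GUG Val — identical.
Codon 7: AUA Ile / AUA Ile — identical.
Codon 8: ACU Thr / ACA Thr — synonymous.
Codon 9: GAA Glu / AAG Lys — nonsynonymous.
Codon 10: UCG Ser / UCG Ser — identical.
Synonymous differences: 1.

1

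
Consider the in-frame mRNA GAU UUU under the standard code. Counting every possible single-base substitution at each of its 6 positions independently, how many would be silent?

Codon 1 (GAU, Asp): 1 synonymous substitution.
Codon 2 (UUU, Phe): 1 synonymous substitution.
Total: 1 + 1 = 2.

2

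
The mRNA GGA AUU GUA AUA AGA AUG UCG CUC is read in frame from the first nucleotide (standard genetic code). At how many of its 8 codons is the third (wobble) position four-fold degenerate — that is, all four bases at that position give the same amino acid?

Codon 1 GGA (Gly): third position 4-fold.
Codon 2 AUU (Ile): third position 3-fold.
Codon 3 GUA (Val): third position 4-fold.
Codon 4 AUA (Ile): third position 3-fold.
Codon 5 AGA (Arg): third position 2-fold.
Codon 6 AUG (Met): third position 1-fold.
Codon 7 UCG (Ser): third position 4-fold.
Codon 8 CUC (Leu): third position 4-fold.
Four-fold degenerate third positions: 4.

4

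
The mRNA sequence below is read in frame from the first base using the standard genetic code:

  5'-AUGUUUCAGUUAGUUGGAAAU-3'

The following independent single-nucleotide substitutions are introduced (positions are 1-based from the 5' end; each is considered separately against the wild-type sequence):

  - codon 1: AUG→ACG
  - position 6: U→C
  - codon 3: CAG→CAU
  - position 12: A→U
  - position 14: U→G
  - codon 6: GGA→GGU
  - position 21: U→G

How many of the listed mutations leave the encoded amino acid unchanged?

Codon 1: AUG (Met) → ACG (Thr) — missense.
Codon 2: UUU (Phe) → UUC (Phe) — synonymous.
Codon 3: CAG (Gln) → CAU (His) — missense.
Codon 4: UUA (Leu) → UUU (Phe) — missense.
Codon 5: GUU (Val) → GGU (Gly) — missense.
Codon 6: GGA (Gly) → GGU (Gly) — synonymous.
Codon 7: AAU (Asn) → AAG (Lys) — missense.
Synonymous: 2 of 7.

2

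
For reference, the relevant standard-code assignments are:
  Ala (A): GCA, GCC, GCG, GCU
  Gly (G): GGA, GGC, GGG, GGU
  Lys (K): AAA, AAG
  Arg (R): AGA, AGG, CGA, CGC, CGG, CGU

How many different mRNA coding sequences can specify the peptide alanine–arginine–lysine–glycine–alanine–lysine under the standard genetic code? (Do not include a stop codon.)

1536

Ala: 4 codons.
Arg: 6 codons.
Lys: 2 codons.
Gly: 4 codons.
Ala: 4 codons.
Lys: 2 codons.
4 × 6 × 2 × 4 × 4 × 2 = 1536.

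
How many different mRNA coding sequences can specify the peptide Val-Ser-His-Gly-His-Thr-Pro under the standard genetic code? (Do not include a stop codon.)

Val: 4 codons.
Ser: 6 codons.
His: 2 codons.
Gly: 4 codons.
His: 2 codons.
Thr: 4 codons.
Pro: 4 codons.
4 × 6 × 2 × 4 × 2 × 4 × 4 = 6144.

6144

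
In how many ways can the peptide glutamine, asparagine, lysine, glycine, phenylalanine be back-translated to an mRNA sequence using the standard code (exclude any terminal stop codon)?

Gln: 2 codons.
Asn: 2 codons.
Lys: 2 codons.
Gly: 4 codons.
Phe: 2 codons.
2 × 2 × 2 × 4 × 2 = 64.

64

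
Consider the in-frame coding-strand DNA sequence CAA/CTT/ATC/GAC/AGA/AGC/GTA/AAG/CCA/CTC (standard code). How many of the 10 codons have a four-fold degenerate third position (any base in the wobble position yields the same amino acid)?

4

Codon 1 CAA (Gln): third position 2-fold.
Codon 2 CTT (Leu): third position 4-fold.
Codon 3 ATC (Ile): third position 3-fold.
Codon 4 GAC (Asp): third position 2-fold.
Codon 5 AGA (Arg): third position 2-fold.
Codon 6 AGC (Ser): third position 2-fold.
Codon 7 GTA (Val): third position 4-fold.
Codon 8 AAG (Lys): third position 2-fold.
Codon 9 CCA (Pro): third position 4-fold.
Codon 10 CTC (Leu): third position 4-fold.
Four-fold degenerate third positions: 4.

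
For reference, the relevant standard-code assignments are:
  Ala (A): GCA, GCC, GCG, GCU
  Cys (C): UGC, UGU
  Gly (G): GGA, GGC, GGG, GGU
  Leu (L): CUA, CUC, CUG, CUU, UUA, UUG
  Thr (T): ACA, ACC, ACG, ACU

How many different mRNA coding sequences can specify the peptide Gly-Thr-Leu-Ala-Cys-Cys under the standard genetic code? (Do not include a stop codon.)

1536

Gly: 4 codons.
Thr: 4 codons.
Leu: 6 codons.
Ala: 4 codons.
Cys: 2 codons.
Cys: 2 codons.
4 × 4 × 6 × 4 × 2 × 2 = 1536.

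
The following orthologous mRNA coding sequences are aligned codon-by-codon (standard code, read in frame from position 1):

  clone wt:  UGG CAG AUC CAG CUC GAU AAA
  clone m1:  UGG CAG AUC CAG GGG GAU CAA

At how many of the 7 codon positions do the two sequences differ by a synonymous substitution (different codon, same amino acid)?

Codon 1: UGG Trp / UGG Trp — identical.
Codon 2: CAG Gln / CAG Gln — identical.
Codon 3: AUC Ile / AUC Ile — identical.
Codon 4: CAG Gln / CAG Gln — identical.
Codon 5: CUC Leu / GGG Gly — nonsynonymous.
Codon 6: GAU Asp / GAU Asp — identical.
Codon 7: AAA Lys / CAA Gln — nonsynonymous.
Synonymous differences: 0.

0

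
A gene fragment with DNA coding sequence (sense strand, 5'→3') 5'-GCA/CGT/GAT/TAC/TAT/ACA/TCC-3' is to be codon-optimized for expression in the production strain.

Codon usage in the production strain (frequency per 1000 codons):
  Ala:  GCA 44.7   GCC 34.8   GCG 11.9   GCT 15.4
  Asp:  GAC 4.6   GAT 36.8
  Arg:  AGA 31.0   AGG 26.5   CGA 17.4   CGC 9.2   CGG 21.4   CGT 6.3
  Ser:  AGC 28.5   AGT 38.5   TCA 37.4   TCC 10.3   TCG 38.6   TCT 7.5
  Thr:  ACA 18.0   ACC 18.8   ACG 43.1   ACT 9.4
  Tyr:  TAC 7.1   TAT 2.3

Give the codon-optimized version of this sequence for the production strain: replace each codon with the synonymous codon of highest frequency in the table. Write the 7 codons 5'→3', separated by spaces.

GCA AGA GAT TAC TAC ACG TCG

Codon 1 (Ala): best is GCA at 44.7.
Codon 2 (Arg): best is AGA at 31.0.
Codon 3 (Asp): best is GAT at 36.8.
Codon 4 (Tyr): best is TAC at 7.1.
Codon 5 (Tyr): best is TAC at 7.1.
Codon 6 (Thr): best is ACG at 43.1.
Codon 7 (Ser): best is TCG at 38.6.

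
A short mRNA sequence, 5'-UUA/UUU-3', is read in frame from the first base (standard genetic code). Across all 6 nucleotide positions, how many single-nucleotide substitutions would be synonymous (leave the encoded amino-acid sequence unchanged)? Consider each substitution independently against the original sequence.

3

Codon 1 (UUA, Leu): 2 synonymous substitutions.
Codon 2 (UUU, Phe): 1 synonymous substitution.
Total: 2 + 1 = 3.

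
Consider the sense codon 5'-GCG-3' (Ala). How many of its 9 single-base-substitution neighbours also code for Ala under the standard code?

3

Position 1: none → 0 synonymous.
Position 2: none → 0 synonymous.
Position 3: GCU, GCC, GCA → 3 synonymous.
Total: 0 + 0 + 3 = 3.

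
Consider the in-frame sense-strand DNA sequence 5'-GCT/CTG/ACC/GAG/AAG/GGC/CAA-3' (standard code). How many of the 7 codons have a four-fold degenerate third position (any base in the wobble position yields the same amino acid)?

Codon 1 GCT (Ala): third position 4-fold.
Codon 2 CTG (Leu): third position 4-fold.
Codon 3 ACC (Thr): third position 4-fold.
Codon 4 GAG (Glu): third position 2-fold.
Codon 5 AAG (Lys): third position 2-fold.
Codon 6 GGC (Gly): third position 4-fold.
Codon 7 CAA (Gln): third position 2-fold.
Four-fold degenerate third positions: 4.

4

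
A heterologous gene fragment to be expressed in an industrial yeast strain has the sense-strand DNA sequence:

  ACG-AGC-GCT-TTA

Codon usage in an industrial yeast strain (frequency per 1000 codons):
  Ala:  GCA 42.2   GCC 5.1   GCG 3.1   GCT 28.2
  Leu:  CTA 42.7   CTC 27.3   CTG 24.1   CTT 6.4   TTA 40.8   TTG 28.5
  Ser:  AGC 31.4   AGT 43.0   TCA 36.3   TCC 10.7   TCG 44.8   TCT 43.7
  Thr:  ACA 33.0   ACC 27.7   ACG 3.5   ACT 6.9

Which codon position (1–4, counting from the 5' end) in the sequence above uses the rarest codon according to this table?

1

Codon 1 ACG (Thr): 3.5 per 1000.
Codon 2 AGC (Ser): 31.4 per 1000.
Codon 3 GCT (Ala): 28.2 per 1000.
Codon 4 TTA (Leu): 40.8 per 1000.
Lowest frequency is 3.5 at codon 1.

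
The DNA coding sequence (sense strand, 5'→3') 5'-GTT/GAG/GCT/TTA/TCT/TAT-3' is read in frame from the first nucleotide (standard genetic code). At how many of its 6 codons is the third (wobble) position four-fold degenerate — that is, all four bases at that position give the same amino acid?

Codon 1 GTT (Val): third position 4-fold.
Codon 2 GAG (Glu): third position 2-fold.
Codon 3 GCT (Ala): third position 4-fold.
Codon 4 TTA (Leu): third position 2-fold.
Codon 5 TCT (Ser): third position 4-fold.
Codon 6 TAT (Tyr): third position 2-fold.
Four-fold degenerate third positions: 3.

3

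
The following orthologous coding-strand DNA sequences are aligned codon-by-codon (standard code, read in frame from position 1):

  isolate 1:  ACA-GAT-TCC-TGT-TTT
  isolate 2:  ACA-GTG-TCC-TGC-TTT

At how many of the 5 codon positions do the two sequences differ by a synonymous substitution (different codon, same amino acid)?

1

Codon 1: ACA Thr / ACA Thr — identical.
Codon 2: GAT Asp / GTG Val — nonsynonymous.
Codon 3: TCC Ser / TCC Ser — identical.
Codon 4: TGT Cys / TGC Cys — synonymous.
Codon 5: TTT Phe / TTT Phe — identical.
Synonymous differences: 1.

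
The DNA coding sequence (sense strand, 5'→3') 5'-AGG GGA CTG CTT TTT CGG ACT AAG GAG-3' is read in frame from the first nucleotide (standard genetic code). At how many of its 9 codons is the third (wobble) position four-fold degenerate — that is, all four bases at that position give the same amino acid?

5

Codon 1 AGG (Arg): third position 2-fold.
Codon 2 GGA (Gly): third position 4-fold.
Codon 3 CTG (Leu): third position 4-fold.
Codon 4 CTT (Leu): third position 4-fold.
Codon 5 TTT (Phe): third position 2-fold.
Codon 6 CGG (Arg): third position 4-fold.
Codon 7 ACT (Thr): third position 4-fold.
Codon 8 AAG (Lys): third position 2-fold.
Codon 9 GAG (Glu): third position 2-fold.
Four-fold degenerate third positions: 5.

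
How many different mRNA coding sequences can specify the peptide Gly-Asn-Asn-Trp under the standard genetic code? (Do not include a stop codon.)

16

Gly: 4 codons.
Asn: 2 codons.
Asn: 2 codons.
Trp: 1 codon.
4 × 2 × 2 × 1 = 16.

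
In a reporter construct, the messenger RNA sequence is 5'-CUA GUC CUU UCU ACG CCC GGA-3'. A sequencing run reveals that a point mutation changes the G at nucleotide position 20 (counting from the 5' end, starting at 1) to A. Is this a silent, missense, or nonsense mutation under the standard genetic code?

Position 20 falls in codon 7: GGA → Gly.
After the substitution the codon is GAA → Glu.
Gly ≠ Glu, so this is a missense mutation.

missense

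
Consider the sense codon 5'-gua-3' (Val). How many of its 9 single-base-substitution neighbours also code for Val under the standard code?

Position 1: none → 0 synonymous.
Position 2: none → 0 synonymous.
Position 3: GUU, GUC, GUG → 3 synonymous.
Total: 0 + 0 + 3 = 3.

3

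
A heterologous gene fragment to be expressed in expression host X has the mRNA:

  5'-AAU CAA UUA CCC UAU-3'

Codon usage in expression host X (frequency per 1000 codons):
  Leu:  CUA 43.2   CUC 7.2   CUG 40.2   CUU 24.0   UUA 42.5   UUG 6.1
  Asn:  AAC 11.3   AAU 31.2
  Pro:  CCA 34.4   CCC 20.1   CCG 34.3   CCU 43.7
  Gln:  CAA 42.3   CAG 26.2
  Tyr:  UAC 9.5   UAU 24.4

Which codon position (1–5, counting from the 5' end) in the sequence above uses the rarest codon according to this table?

4

Codon 1 AAU (Asn): 31.2 per 1000.
Codon 2 CAA (Gln): 42.3 per 1000.
Codon 3 UUA (Leu): 42.5 per 1000.
Codon 4 CCC (Pro): 20.1 per 1000.
Codon 5 UAU (Tyr): 24.4 per 1000.
Lowest frequency is 20.1 at codon 4.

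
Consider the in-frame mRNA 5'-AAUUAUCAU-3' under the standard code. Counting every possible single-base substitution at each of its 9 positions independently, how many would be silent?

3

Codon 1 (AAU, Asn): 1 synonymous substitution.
Codon 2 (UAU, Tyr): 1 synonymous substitution.
Codon 3 (CAU, His): 1 synonymous substitution.
Total: 1 + 1 + 1 = 3.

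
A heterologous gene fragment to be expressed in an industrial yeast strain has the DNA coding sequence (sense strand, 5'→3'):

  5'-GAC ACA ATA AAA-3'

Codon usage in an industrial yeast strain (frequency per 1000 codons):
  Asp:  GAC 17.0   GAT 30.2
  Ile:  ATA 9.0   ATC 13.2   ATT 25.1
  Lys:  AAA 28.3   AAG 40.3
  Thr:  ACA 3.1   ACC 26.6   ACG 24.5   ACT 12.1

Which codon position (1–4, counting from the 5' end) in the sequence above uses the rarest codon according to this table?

2

Codon 1 GAC (Asp): 17.0 per 1000.
Codon 2 ACA (Thr): 3.1 per 1000.
Codon 3 ATA (Ile): 9.0 per 1000.
Codon 4 AAA (Lys): 28.3 per 1000.
Lowest frequency is 3.1 at codon 2.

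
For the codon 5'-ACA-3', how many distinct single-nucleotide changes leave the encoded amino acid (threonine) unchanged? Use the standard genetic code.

3

Position 1: none → 0 synonymous.
Position 2: none → 0 synonymous.
Position 3: ACU, ACC, ACG → 3 synonymous.
Total: 0 + 0 + 3 = 3.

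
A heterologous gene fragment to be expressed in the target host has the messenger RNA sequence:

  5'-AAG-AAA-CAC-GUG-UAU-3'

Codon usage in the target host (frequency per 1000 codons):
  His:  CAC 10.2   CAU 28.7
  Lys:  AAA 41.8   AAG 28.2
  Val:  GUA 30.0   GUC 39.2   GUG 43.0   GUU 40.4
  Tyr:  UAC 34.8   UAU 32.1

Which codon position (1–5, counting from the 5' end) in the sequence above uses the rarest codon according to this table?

Codon 1 AAG (Lys): 28.2 per 1000.
Codon 2 AAA (Lys): 41.8 per 1000.
Codon 3 CAC (His): 10.2 per 1000.
Codon 4 GUG (Val): 43.0 per 1000.
Codon 5 UAU (Tyr): 32.1 per 1000.
Lowest frequency is 10.2 at codon 3.

3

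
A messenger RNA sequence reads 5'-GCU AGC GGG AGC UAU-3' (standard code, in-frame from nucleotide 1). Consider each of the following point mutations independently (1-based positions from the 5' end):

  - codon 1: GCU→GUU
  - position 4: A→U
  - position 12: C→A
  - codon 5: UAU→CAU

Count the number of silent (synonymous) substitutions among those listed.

Codon 1: GCU (Ala) → GUU (Val) — missense.
Codon 2: AGC (Ser) → UGC (Cys) — missense.
Codon 4: AGC (Ser) → AGA (Arg) — missense.
Codon 5: UAU (Tyr) → CAU (His) — missense.
Synonymous: 0 of 4.

0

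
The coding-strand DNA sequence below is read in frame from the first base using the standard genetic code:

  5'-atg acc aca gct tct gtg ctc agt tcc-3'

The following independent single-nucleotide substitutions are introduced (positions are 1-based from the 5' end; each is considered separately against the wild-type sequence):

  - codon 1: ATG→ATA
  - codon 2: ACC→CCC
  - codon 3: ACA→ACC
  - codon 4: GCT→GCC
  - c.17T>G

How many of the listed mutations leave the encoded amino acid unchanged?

2

Codon 1: ATG (Met) → ATA (Ile) — missense.
Codon 2: ACC (Thr) → CCC (Pro) — missense.
Codon 3: ACA (Thr) → ACC (Thr) — synonymous.
Codon 4: GCT (Ala) → GCC (Ala) — synonymous.
Codon 6: GTG (Val) → GGG (Gly) — missense.
Synonymous: 2 of 5.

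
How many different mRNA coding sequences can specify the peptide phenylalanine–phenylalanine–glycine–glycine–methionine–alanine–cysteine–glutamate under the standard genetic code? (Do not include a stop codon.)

Phe: 2 codons.
Phe: 2 codons.
Gly: 4 codons.
Gly: 4 codons.
Met: 1 codon.
Ala: 4 codons.
Cys: 2 codons.
Glu: 2 codons.
2 × 2 × 4 × 4 × 1 × 4 × 2 × 2 = 1024.

1024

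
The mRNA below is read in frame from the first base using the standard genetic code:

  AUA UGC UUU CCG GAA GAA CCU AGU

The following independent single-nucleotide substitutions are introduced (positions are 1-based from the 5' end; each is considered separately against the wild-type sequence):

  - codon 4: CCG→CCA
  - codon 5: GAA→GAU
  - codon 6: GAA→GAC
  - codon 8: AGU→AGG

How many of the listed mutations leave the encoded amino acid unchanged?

Codon 4: CCG (Pro) → CCA (Pro) — synonymous.
Codon 5: GAA (Glu) → GAU (Asp) — missense.
Codon 6: GAA (Glu) → GAC (Asp) — missense.
Codon 8: AGU (Ser) → AGG (Arg) — missense.
Synonymous: 1 of 4.

1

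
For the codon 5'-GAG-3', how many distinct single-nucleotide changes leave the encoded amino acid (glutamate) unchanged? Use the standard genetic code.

1

Position 1: none → 0 synonymous.
Position 2: none → 0 synonymous.
Position 3: GAA → 1 synonymous.
Total: 0 + 0 + 1 = 1.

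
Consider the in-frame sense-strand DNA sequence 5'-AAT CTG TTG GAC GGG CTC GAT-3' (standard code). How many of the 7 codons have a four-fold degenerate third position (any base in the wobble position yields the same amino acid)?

Codon 1 AAT (Asn): third position 2-fold.
Codon 2 CTG (Leu): third position 4-fold.
Codon 3 TTG (Leu): third position 2-fold.
Codon 4 GAC (Asp): third position 2-fold.
Codon 5 GGG (Gly): third position 4-fold.
Codon 6 CTC (Leu): third position 4-fold.
Codon 7 GAT (Asp): third position 2-fold.
Four-fold degenerate third positions: 3.

3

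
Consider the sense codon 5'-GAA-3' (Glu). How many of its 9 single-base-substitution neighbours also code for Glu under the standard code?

1

Position 1: none → 0 synonymous.
Position 2: none → 0 synonymous.
Position 3: GAG → 1 synonymous.
Total: 0 + 0 + 1 = 1.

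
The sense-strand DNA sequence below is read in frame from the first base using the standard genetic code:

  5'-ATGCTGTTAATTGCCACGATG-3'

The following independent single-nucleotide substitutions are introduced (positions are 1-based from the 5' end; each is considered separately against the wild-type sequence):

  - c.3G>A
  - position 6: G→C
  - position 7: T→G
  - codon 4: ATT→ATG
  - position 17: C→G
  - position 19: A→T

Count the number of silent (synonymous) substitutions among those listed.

Codon 1: ATG (Met) → ATA (Ile) — missense.
Codon 2: CTG (Leu) → CTC (Leu) — synonymous.
Codon 3: TTA (Leu) → GTA (Val) — missense.
Codon 4: ATT (Ile) → ATG (Met) — missense.
Codon 6: ACG (Thr) → AGG (Arg) — missense.
Codon 7: ATG (Met) → TTG (Leu) — missense.
Synonymous: 1 of 6.

1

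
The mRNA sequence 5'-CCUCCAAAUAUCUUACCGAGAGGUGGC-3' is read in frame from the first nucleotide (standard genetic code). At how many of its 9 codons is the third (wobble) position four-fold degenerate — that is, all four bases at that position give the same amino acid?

5

Codon 1 CCU (Pro): third position 4-fold.
Codon 2 CCA (Pro): third position 4-fold.
Codon 3 AAU (Asn): third position 2-fold.
Codon 4 AUC (Ile): third position 3-fold.
Codon 5 UUA (Leu): third position 2-fold.
Codon 6 CCG (Pro): third position 4-fold.
Codon 7 AGA (Arg): third position 2-fold.
Codon 8 GGU (Gly): third position 4-fold.
Codon 9 GGC (Gly): third position 4-fold.
Four-fold degenerate third positions: 5.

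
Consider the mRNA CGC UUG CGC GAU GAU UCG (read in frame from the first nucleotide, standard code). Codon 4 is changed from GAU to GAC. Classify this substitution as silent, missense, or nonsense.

silent

Position 12 falls in codon 4: GAU → Asp.
After the substitution the codon is GAC → Asp.
Both encode Asp, so the change is synonymous.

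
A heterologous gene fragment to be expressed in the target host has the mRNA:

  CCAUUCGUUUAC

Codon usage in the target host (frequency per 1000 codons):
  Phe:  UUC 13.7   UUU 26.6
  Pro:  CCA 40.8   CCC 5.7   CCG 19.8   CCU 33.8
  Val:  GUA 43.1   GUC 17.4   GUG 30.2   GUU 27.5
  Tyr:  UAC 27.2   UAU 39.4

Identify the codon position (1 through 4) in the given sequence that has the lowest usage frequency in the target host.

Codon 1 CCA (Pro): 40.8 per 1000.
Codon 2 UUC (Phe): 13.7 per 1000.
Codon 3 GUU (Val): 27.5 per 1000.
Codon 4 UAC (Tyr): 27.2 per 1000.
Lowest frequency is 13.7 at codon 2.

2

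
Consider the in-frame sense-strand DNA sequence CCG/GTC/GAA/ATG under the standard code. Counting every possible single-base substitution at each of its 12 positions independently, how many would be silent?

Codon 1 (CCG, Pro): 3 synonymous substitutions.
Codon 2 (GTC, Val): 3 synonymous substitutions.
Codon 3 (GAA, Glu): 1 synonymous substitution.
Codon 4 (ATG, Met): 0 synonymous substitutions.
Total: 3 + 3 + 1 + 0 = 7.

7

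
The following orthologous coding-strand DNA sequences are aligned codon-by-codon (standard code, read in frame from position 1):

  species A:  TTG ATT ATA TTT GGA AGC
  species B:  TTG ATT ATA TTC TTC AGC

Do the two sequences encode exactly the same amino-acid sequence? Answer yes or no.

no

Codon 1: TTG Leu / TTG Leu — identical.
Codon 2: ATT Ile / ATT Ile — identical.
Codon 3: ATA Ile / ATA Ile — identical.
Codon 4: TTT Phe / TTC Phe — synonymous.
Codon 5: GGA Gly / TTC Phe — nonsynonymous.
Codon 6: AGC Ser / AGC Ser — identical.
Nonsynonymous differences: 1 → different protein.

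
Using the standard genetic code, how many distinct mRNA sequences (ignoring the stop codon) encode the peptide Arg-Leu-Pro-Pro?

576

Arg: 6 codons.
Leu: 6 codons.
Pro: 4 codons.
Pro: 4 codons.
6 × 6 × 4 × 4 = 576.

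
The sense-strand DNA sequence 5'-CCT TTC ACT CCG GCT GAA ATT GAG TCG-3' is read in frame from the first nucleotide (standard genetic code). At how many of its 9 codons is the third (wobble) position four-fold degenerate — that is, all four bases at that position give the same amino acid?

5

Codon 1 CCT (Pro): third position 4-fold.
Codon 2 TTC (Phe): third position 2-fold.
Codon 3 ACT (Thr): third position 4-fold.
Codon 4 CCG (Pro): third position 4-fold.
Codon 5 GCT (Ala): third position 4-fold.
Codon 6 GAA (Glu): third position 2-fold.
Codon 7 ATT (Ile): third position 3-fold.
Codon 8 GAG (Glu): third position 2-fold.
Codon 9 TCG (Ser): third position 4-fold.
Four-fold degenerate third positions: 5.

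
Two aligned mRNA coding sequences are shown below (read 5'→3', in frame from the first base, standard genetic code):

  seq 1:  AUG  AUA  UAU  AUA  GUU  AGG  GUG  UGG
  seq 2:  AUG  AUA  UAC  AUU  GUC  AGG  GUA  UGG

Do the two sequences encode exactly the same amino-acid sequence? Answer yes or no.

Codon 1: AUG Met / AUG Met — identical.
Codon 2: AUA Ile / AUA Ile — identical.
Codon 3: UAU Tyr / UAC Tyr — synonymous.
Codon 4: AUA Ile / AUU Ile — synonymous.
Codon 5: GUU Val / GUC Val — synonymous.
Codon 6: AGG Arg / AGG Arg — identical.
Codon 7: GUG Val / GUA Val — synonymous.
Codon 8: UGG Trp / UGG Trp — identical.
Nonsynonymous differences: 0 → same protein.

yes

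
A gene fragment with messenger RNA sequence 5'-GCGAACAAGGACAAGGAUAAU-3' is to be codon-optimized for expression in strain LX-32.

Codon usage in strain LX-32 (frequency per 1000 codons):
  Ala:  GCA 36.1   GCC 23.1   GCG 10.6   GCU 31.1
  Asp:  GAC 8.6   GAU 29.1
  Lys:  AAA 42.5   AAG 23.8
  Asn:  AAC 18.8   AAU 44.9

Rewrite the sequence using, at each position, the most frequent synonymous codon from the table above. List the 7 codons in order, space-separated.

Codon 1 (Ala): best is GCA at 36.1.
Codon 2 (Asn): best is AAU at 44.9.
Codon 3 (Lys): best is AAA at 42.5.
Codon 4 (Asp): best is GAU at 29.1.
Codon 5 (Lys): best is AAA at 42.5.
Codon 6 (Asp): best is GAU at 29.1.
Codon 7 (Asn): best is AAU at 44.9.

GCA AAU AAA GAU AAA GAU AAU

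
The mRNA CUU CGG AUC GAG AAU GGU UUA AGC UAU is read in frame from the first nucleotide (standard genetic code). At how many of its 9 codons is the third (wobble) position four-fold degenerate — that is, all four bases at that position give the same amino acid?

3

Codon 1 CUU (Leu): third position 4-fold.
Codon 2 CGG (Arg): third position 4-fold.
Codon 3 AUC (Ile): third position 3-fold.
Codon 4 GAG (Glu): third position 2-fold.
Codon 5 AAU (Asn): third position 2-fold.
Codon 6 GGU (Gly): third position 4-fold.
Codon 7 UUA (Leu): third position 2-fold.
Codon 8 AGC (Ser): third position 2-fold.
Codon 9 UAU (Tyr): third position 2-fold.
Four-fold degenerate third positions: 3.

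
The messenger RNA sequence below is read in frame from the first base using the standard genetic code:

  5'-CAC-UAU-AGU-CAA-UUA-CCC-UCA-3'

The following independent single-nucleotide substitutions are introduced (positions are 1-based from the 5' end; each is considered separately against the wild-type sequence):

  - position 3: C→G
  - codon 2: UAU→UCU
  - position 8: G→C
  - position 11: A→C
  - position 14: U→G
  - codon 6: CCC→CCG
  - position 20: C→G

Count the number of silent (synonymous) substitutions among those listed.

1

Codon 1: CAC (His) → CAG (Gln) — missense.
Codon 2: UAU (Tyr) → UCU (Ser) — missense.
Codon 3: AGU (Ser) → ACU (Thr) — missense.
Codon 4: CAA (Gln) → CCA (Pro) — missense.
Codon 5: UUA (Leu) → UGA (Stop) — nonsense.
Codon 6: CCC (Pro) → CCG (Pro) — synonymous.
Codon 7: UCA (Ser) → UGA (Stop) — nonsense.
Synonymous: 1 of 7.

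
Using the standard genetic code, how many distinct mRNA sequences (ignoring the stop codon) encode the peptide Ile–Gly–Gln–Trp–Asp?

48

Ile: 3 codons.
Gly: 4 codons.
Gln: 2 codons.
Trp: 1 codon.
Asp: 2 codons.
3 × 4 × 2 × 1 × 2 = 48.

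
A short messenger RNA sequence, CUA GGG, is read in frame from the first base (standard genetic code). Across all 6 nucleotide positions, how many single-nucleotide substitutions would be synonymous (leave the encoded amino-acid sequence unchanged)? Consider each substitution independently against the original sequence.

Codon 1 (CUA, Leu): 4 synonymous substitutions.
Codon 2 (GGG, Gly): 3 synonymous substitutions.
Total: 4 + 3 = 7.

7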